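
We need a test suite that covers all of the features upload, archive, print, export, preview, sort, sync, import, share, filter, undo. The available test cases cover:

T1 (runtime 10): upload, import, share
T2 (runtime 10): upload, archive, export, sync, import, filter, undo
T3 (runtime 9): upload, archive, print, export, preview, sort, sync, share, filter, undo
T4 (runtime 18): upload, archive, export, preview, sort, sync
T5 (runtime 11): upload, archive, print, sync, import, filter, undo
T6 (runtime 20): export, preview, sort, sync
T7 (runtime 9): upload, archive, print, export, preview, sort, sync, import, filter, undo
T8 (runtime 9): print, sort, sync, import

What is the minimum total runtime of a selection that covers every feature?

T3, T7 cover every feature at runtime 9 + 9 = 18.
Any cover uses at least 2 test cases; among all covering selections none totals below 18.

18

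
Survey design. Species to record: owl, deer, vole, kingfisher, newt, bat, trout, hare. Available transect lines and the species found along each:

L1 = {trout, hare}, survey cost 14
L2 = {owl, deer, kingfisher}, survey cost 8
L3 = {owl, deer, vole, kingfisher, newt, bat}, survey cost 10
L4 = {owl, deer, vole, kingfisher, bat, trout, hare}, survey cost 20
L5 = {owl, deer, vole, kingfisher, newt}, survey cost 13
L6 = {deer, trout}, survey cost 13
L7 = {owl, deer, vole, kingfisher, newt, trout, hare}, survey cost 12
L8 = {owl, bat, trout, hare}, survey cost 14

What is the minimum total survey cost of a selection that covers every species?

L3, L7 cover every species at survey cost 10 + 12 = 22.
Any cover uses at least 2 transects; among all covering selections none totals below 22.

22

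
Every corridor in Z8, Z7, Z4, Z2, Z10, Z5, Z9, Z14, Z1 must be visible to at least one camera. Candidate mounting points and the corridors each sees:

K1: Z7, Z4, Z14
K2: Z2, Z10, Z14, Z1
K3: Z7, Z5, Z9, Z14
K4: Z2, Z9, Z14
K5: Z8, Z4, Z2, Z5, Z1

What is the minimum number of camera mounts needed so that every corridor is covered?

3

K2, K3, K5 together cover {Z8, Z7, Z4, Z2, Z10, Z5, Z9, Z14, Z1} — every corridor.
No 2 of the 5 camera mounts cover everything (all 10 pairs fall short), so 3 is minimum.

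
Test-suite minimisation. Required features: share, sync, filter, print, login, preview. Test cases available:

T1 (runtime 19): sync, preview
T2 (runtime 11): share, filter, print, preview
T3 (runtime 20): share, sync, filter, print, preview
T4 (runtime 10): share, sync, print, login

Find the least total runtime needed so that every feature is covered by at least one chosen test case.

21

T2, T4 cover every feature at runtime 11 + 10 = 21.
Any cover uses at least 2 test cases; among all covering selections none totals below 21.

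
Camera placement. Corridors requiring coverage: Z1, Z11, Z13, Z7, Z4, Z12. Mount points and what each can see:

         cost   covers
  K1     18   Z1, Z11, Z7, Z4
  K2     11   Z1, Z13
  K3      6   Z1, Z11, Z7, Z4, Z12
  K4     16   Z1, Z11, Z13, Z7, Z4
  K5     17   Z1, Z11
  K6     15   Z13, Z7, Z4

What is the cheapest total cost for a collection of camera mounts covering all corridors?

17

K2, K3 cover every corridor at cost 11 + 6 = 17.
Any cover uses at least 2 camera mounts; among all covering selections none totals below 17.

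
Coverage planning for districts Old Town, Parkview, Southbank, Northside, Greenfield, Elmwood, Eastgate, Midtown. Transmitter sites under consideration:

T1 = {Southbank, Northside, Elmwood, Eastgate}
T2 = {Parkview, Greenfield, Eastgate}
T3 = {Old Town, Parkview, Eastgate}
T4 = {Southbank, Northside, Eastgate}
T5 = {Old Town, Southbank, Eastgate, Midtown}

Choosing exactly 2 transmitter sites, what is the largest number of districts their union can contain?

Choosing T1, T2 covers {Parkview, Southbank, Northside, Greenfield, Elmwood, Eastgate} — 6 districts.
No choice of 2 transmitter sites does better; here Old Town, Midtown are left uncovered.

6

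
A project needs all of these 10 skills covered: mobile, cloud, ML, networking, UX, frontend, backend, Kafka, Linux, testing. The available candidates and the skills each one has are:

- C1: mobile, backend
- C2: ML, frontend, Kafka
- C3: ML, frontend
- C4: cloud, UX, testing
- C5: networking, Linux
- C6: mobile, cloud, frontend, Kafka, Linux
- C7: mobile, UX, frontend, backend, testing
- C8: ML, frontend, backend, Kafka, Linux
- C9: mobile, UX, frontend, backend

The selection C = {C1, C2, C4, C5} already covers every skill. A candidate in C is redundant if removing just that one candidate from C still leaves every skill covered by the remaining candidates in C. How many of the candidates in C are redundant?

Drop C1: mobile, backend uncovered — not redundant.
Drop C2: ML, frontend, Kafka uncovered — not redundant.
Drop C4: cloud, UX, testing uncovered — not redundant.
Drop C5: networking, Linux uncovered — not redundant.
None of the candidates in C is redundant.

0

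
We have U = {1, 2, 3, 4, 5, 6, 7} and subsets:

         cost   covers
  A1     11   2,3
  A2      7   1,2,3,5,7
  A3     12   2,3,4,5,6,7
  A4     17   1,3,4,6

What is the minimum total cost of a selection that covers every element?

A2, A3 cover every element at cost 7 + 12 = 19.
Any cover uses at least 2 sets; among all covering selections none totals below 19.

19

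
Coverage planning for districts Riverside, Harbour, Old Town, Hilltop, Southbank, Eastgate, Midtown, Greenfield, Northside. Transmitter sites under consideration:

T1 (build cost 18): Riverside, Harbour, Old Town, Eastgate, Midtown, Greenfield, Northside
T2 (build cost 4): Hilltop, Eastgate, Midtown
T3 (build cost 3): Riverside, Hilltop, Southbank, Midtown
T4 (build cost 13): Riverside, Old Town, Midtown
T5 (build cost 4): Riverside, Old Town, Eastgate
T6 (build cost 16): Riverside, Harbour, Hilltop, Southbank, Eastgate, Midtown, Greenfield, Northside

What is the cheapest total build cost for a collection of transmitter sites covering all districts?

T5, T6 cover every district at build cost 4 + 16 = 20.
Any cover uses at least 2 transmitter sites; among all covering selections none totals below 20.
Greedy by coverage-per-build cost would pick T3, T5, T6 for 23 — worse than the optimum 20.

20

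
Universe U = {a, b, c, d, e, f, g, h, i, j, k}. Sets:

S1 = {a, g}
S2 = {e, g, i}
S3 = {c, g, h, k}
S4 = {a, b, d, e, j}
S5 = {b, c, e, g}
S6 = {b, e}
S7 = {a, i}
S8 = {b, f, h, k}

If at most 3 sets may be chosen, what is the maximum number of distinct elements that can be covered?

10

Choosing S2, S3, S4 covers {a, b, c, d, e, g, h, i, j, k} — 10 elements.
No choice of 3 sets does better; here f is left uncovered.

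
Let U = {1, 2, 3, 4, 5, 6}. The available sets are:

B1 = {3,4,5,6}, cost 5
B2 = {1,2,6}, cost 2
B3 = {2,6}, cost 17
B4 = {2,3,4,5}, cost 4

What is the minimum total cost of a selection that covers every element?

B2, B4 cover every element at cost 2 + 4 = 6.
Any cover uses at least 2 sets; among all covering selections none totals below 6.

6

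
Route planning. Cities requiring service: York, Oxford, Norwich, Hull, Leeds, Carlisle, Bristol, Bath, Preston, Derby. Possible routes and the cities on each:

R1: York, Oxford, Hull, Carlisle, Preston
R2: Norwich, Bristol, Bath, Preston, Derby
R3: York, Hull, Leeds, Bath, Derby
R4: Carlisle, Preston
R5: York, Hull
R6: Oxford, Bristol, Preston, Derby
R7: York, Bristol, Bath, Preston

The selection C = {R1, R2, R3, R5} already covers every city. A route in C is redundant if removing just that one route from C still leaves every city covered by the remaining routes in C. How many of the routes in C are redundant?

1

Drop R1: Oxford, Carlisle uncovered — not redundant.
Drop R2: Norwich, Bristol uncovered — not redundant.
Drop R3: Leeds uncovered — not redundant.
Drop R5: the rest still cover every city — redundant.
1 redundant: R5.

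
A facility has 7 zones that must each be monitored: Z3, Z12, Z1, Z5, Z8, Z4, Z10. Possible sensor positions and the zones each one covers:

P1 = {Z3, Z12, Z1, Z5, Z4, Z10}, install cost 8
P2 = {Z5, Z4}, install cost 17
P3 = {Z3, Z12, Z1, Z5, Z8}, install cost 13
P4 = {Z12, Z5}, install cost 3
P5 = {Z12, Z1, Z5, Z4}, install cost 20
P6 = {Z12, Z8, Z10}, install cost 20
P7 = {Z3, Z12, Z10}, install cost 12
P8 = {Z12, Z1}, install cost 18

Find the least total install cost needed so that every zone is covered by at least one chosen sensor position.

21

P1, P3 cover every zone at install cost 8 + 13 = 21.
Any cover uses at least 2 sensor positions; among all covering selections none totals below 21.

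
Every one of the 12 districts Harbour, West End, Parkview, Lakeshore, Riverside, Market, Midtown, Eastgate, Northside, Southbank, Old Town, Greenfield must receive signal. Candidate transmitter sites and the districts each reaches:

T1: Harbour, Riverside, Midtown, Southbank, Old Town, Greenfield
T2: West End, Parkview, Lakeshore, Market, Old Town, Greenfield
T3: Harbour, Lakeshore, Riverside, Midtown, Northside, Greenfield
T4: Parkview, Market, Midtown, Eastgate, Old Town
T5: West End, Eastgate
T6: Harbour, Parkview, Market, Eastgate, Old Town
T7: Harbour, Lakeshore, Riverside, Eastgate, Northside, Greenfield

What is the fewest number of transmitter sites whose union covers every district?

T1, T2, T7 together cover {Harbour, West End, Parkview, Lakeshore, Riverside, Market, Midtown, Eastgate, Northside, Southbank, Old Town, Greenfield} — every district.
No 2 of the 7 transmitter sites cover everything (all 21 pairs fall short), so 3 is minimum.

3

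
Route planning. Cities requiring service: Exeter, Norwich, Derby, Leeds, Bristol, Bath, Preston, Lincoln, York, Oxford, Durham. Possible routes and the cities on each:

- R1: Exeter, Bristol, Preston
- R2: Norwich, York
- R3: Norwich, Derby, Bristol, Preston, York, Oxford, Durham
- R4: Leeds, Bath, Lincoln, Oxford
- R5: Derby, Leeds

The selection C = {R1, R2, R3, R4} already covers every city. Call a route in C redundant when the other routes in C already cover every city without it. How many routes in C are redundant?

Drop R1: Exeter uncovered — not redundant.
Drop R2: the rest still cover every city — redundant.
Drop R3: Derby, Durham uncovered — not redundant.
Drop R4: Leeds, Bath, Lincoln uncovered — not redundant.
1 redundant: R2.

1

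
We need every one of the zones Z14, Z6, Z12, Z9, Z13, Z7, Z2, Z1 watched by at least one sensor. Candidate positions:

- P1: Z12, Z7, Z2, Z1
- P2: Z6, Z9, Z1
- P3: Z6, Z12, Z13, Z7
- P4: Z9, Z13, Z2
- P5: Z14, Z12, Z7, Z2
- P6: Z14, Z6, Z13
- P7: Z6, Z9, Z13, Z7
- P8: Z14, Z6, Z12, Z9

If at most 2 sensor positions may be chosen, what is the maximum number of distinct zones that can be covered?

Choosing P1, P6 covers {Z14, Z6, Z12, Z13, Z7, Z2, Z1} — 7 zones.
No choice of 2 sensor positions does better; here Z9 is left uncovered.

7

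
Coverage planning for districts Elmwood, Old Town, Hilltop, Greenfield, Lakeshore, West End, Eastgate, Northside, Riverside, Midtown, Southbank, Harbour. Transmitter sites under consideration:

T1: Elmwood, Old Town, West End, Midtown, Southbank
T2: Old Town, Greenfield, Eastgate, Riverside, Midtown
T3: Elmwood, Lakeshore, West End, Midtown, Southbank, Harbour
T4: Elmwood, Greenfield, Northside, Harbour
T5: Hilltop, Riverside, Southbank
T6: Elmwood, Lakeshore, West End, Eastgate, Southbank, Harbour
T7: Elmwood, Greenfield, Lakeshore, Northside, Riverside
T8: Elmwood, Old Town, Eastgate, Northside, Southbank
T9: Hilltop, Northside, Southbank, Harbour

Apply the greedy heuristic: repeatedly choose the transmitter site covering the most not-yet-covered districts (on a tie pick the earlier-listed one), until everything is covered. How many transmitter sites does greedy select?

3

Pick 1: T3 covers 6 new districts (Elmwood, Lakeshore, West End, Midtown, Southbank, Harbour).
Pick 2: T2 covers 4 new districts (Old Town, Greenfield, Eastgate, Riverside).
Pick 3: T9 covers 2 new districts (Hilltop, Northside).
Greedy uses 3 transmitter sites.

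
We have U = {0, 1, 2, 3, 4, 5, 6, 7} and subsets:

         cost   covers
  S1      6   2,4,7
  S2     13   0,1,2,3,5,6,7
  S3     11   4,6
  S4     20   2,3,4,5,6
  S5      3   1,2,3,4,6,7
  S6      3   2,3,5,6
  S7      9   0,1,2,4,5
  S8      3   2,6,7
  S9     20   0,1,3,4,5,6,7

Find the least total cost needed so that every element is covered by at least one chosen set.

12

S5, S7 cover every element at cost 3 + 9 = 12.
Any cover uses at least 2 sets; among all covering selections none totals below 12.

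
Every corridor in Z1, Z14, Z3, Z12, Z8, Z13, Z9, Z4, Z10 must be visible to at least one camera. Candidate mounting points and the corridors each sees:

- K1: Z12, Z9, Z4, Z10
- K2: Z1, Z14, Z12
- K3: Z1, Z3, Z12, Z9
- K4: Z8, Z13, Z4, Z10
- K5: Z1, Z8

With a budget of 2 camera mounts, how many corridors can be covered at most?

Choosing K3, K4 covers {Z1, Z3, Z12, Z8, Z13, Z9, Z4, Z10} — 8 corridors.
No choice of 2 camera mounts does better; here Z14 is left uncovered.

8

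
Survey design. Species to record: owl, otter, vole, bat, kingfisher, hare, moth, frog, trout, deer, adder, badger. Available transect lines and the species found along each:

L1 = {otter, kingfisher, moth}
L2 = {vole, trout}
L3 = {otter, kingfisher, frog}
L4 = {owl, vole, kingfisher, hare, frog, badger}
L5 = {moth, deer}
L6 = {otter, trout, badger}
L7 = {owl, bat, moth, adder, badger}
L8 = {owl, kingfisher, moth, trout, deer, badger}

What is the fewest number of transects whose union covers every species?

L1, L4, L7, L8 together cover {owl, otter, vole, bat, kingfisher, hare, moth, frog, trout, deer, adder, badger} — every species.
No 3 of the 8 transects cover everything (all 56 triples fall short), so 4 is minimum.

4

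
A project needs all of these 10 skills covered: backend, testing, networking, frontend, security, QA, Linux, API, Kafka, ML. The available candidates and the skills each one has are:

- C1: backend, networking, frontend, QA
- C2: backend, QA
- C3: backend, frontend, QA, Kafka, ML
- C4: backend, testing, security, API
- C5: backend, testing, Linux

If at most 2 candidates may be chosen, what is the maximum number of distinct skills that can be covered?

8

Choosing C3, C4 covers {backend, testing, frontend, security, QA, API, Kafka, ML} — 8 skills.
No choice of 2 candidates does better; here networking, Linux are left uncovered.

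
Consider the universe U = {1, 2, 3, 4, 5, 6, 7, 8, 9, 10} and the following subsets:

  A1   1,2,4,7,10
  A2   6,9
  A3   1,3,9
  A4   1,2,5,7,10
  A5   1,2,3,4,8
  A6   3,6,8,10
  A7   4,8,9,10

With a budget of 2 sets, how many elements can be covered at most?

Choosing A1, A6 covers {1, 2, 3, 4, 6, 7, 8, 10} — 8 elements.
No choice of 2 sets does better; here 5, 9 are left uncovered.

8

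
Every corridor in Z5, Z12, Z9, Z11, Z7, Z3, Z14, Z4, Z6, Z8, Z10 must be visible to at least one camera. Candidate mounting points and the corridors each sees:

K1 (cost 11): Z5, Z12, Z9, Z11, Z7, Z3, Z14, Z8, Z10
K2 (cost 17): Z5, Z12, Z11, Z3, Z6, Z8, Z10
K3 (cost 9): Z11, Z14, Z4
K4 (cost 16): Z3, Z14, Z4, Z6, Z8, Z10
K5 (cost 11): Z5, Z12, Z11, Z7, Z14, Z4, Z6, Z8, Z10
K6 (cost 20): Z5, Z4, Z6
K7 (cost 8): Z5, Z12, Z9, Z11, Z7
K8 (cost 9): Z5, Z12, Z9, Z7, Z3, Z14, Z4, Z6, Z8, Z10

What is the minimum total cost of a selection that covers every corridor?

17

K7, K8 cover every corridor at cost 8 + 9 = 17.
Any cover uses at least 2 camera mounts; among all covering selections none totals below 17.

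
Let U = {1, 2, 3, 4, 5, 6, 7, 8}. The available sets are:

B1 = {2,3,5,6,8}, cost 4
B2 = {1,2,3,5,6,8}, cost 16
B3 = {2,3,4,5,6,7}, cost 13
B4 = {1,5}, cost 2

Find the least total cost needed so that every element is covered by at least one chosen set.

B1, B3, B4 cover every element at cost 4 + 13 + 2 = 19.
Any cover uses at least 2 sets; among all covering selections none totals below 19.

19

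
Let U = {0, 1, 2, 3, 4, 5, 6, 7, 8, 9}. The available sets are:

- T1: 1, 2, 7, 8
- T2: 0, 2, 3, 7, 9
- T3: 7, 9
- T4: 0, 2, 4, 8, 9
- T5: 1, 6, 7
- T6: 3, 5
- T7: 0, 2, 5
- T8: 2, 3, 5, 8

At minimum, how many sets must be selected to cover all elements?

3

T4, T5, T6 together cover {0, 1, 2, 3, 4, 5, 6, 7, 8, 9} — every element.
No 2 of the 8 sets cover everything (all 28 pairs fall short), so 3 is minimum.
Greedy (largest uncovered first) would take T2, T1, T4, T5, T6 — 5 sets — but 3 suffice.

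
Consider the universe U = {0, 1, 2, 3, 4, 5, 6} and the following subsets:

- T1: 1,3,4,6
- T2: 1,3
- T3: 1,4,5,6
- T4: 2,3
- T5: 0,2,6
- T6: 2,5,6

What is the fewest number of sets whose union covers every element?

T1, T3, T5 together cover {0, 1, 2, 3, 4, 5, 6} — every element.
No 2 of the 6 sets cover everything (all 15 pairs fall short), so 3 is minimum.

3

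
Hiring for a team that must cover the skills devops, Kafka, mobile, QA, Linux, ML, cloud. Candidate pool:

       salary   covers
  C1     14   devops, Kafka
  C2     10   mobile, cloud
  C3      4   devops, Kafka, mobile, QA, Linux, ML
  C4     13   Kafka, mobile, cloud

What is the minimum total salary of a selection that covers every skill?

14

C2, C3 cover every skill at salary 10 + 4 = 14.
Any cover uses at least 2 candidates; among all covering selections none totals below 14.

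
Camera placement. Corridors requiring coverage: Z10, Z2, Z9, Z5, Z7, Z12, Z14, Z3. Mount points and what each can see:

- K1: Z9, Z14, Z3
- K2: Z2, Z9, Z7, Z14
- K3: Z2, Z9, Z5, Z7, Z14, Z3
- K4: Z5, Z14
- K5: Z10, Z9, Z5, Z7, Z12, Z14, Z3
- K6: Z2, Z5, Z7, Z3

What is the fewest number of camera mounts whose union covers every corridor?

2

K2, K5 together cover {Z10, Z2, Z9, Z5, Z7, Z12, Z14, Z3} — every corridor.
No single camera mount contains all 8 corridors, so 2 is optimal.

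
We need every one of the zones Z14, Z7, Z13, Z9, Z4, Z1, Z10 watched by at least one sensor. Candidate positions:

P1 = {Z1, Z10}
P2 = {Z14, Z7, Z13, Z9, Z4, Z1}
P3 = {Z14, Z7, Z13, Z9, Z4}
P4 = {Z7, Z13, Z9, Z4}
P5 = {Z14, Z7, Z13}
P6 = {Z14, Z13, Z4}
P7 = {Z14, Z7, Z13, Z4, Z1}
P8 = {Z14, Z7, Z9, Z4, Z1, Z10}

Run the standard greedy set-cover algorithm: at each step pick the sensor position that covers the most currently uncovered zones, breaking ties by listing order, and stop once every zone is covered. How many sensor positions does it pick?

Pick 1: P2 covers 6 new zones (Z14, Z7, Z13, Z9, Z4, Z1).
Pick 2: P1 covers 1 new zones (Z10).
Greedy uses 2 sensor positions.

2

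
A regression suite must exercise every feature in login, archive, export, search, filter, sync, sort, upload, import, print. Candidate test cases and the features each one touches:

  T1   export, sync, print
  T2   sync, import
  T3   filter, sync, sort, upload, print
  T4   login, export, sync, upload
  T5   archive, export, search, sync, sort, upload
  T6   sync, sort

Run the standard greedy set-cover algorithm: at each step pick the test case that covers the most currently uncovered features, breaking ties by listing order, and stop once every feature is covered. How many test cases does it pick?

Pick 1: T5 covers 6 new features (archive, export, search, sync, sort, upload).
Pick 2: T3 covers 2 new features (filter, print).
Pick 3: T2 covers 1 new features (import).
Pick 4: T4 covers 1 new features (login).
Greedy uses 4 test cases.

4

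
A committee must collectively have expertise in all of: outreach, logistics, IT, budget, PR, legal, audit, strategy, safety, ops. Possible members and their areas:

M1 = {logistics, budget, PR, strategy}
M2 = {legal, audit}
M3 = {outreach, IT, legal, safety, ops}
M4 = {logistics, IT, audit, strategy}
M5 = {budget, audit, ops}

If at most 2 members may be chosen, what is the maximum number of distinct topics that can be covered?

9

Choosing M1, M3 covers {outreach, logistics, IT, budget, PR, legal, strategy, safety, ops} — 9 topics.
No choice of 2 members does better; here audit is left uncovered.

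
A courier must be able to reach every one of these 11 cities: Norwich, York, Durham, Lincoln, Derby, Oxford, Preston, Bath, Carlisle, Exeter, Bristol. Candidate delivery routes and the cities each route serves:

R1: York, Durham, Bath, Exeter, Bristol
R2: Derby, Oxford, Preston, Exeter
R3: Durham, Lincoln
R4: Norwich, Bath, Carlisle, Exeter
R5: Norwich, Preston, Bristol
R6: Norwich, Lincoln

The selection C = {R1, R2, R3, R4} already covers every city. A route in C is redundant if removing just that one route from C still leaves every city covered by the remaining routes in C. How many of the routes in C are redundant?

Drop R1: York, Bristol uncovered — not redundant.
Drop R2: Derby, Oxford, Preston uncovered — not redundant.
Drop R3: Lincoln uncovered — not redundant.
Drop R4: Norwich, Carlisle uncovered — not redundant.
None of the routes in C is redundant.

0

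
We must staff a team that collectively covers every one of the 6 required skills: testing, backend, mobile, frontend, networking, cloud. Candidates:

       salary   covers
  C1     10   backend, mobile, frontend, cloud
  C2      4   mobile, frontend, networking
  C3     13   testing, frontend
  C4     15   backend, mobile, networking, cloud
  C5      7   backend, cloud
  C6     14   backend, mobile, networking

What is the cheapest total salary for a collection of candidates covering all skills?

C2, C3, C5 cover every skill at salary 4 + 13 + 7 = 24.
Any cover uses at least 2 candidates; among all covering selections none totals below 24.

24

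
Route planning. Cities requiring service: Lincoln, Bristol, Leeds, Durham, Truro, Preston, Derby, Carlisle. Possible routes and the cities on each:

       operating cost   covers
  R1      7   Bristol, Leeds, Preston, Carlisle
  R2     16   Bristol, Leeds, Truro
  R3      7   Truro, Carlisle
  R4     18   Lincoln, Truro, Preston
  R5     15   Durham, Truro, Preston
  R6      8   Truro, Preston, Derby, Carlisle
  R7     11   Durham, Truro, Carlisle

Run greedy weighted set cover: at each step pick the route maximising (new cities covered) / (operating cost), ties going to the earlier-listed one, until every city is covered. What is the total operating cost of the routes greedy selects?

44

Pick 1: R1 adds 4 new (Bristol, Leeds, Preston, Carlisle) at operating cost 7 (ratio 4/7).
Pick 2: R6 adds 2 new (Truro, Derby) at operating cost 8 (ratio 2/8).
Pick 3: R7 adds 1 new (Durham) at operating cost 11 (ratio 1/11).
Pick 4: R4 adds 1 new (Lincoln) at operating cost 18 (ratio 1/18).
Greedy total operating cost: 7 + 8 + 11 + 18 = 44.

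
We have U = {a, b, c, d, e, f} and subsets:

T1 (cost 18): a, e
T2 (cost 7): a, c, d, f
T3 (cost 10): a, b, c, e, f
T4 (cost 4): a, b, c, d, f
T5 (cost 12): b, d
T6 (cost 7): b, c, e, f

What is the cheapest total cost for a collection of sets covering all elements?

T4, T6 cover every element at cost 4 + 7 = 11.
Any cover uses at least 2 sets; among all covering selections none totals below 11.

11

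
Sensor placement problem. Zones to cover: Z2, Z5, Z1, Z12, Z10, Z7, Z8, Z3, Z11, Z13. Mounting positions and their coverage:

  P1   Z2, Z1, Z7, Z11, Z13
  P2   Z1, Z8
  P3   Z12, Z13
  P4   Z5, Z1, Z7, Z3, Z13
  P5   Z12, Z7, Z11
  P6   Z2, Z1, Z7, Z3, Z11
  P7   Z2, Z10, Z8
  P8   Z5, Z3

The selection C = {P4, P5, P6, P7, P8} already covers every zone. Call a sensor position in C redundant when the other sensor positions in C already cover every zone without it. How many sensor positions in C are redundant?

Drop P4: Z13 uncovered — not redundant.
Drop P5: Z12 uncovered — not redundant.
Drop P6: the rest still cover every zone — redundant.
Drop P7: Z10, Z8 uncovered — not redundant.
Drop P8: the rest still cover every zone — redundant.
2 redundant: P6, P8.

2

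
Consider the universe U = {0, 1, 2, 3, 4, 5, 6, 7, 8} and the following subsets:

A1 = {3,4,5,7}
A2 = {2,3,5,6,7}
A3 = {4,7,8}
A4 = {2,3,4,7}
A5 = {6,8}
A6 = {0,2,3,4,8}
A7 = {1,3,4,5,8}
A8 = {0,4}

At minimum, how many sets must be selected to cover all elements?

3

A2, A6, A7 together cover {0, 1, 2, 3, 4, 5, 6, 7, 8} — every element.
No 2 of the 8 sets cover everything (all 28 pairs fall short), so 3 is minimum.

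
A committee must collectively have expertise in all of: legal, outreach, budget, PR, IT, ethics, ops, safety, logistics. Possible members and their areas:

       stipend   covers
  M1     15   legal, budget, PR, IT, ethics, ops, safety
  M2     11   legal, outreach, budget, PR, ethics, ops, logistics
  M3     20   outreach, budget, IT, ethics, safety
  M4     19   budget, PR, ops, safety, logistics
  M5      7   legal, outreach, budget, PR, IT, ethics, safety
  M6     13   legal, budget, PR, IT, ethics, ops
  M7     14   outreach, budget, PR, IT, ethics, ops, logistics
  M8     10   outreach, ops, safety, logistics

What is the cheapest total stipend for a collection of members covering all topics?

M5, M8 cover every topic at stipend 7 + 10 = 17.
Any cover uses at least 2 members; among all covering selections none totals below 17.

17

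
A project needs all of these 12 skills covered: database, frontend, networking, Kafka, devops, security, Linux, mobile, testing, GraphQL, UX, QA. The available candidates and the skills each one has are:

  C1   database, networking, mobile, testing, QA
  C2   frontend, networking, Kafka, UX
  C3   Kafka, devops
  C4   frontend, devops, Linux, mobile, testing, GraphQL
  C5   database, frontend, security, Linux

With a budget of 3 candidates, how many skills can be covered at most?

11

Choosing C1, C2, C4 covers {database, frontend, networking, Kafka, devops, Linux, mobile, testing, GraphQL, UX, QA} — 11 skills.
No choice of 3 candidates does better; here security is left uncovered.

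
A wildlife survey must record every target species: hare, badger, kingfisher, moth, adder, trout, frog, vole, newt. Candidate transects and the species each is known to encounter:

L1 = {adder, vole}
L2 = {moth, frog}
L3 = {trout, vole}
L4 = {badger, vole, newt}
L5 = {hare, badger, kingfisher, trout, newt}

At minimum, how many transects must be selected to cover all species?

L1, L2, L5 together cover {hare, badger, kingfisher, moth, adder, trout, frog, vole, newt} — every species.
No 2 of the 5 transects cover everything (all 10 pairs fall short), so 3 is minimum.

3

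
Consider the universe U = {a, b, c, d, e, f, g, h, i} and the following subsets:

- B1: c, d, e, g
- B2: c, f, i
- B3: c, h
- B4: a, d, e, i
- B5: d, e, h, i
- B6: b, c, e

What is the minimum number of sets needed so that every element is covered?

B1, B2, B3, B4, B6 together cover {a, b, c, d, e, f, g, h, i} — every element.
No 4 of the 6 sets cover everything (all 15 size-4 selections fall short), so 5 is minimum.

5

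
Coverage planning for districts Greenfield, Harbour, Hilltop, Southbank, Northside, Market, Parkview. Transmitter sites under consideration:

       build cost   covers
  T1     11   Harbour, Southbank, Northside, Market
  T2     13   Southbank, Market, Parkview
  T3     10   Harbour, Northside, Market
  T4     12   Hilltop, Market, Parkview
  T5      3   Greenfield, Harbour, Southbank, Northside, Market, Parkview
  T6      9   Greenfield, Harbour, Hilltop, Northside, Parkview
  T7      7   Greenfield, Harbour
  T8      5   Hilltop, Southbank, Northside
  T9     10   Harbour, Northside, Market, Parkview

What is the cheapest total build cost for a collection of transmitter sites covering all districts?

8

T5, T8 cover every district at build cost 3 + 5 = 8.
Any cover uses at least 2 transmitter sites; among all covering selections none totals below 8.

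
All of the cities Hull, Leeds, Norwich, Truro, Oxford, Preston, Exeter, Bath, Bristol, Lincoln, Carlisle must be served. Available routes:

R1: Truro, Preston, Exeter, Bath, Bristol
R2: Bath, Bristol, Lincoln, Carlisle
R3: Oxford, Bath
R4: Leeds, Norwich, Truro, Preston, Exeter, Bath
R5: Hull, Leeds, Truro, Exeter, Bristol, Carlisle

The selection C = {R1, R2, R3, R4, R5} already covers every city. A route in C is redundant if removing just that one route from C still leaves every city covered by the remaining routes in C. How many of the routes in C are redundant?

1

Drop R1: the rest still cover every city — redundant.
Drop R2: Lincoln uncovered — not redundant.
Drop R3: Oxford uncovered — not redundant.
Drop R4: Norwich uncovered — not redundant.
Drop R5: Hull uncovered — not redundant.
1 redundant: R1.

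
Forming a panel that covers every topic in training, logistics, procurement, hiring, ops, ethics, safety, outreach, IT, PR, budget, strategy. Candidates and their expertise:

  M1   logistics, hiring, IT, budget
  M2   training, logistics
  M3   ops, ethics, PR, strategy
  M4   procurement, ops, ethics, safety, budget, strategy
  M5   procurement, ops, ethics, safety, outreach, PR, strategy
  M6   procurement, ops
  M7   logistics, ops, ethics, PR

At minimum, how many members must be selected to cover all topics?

M1, M2, M5 together cover {training, logistics, procurement, hiring, ops, ethics, safety, outreach, IT, PR, budget, strategy} — every topic.
No 2 of the 7 members cover everything (all 21 pairs fall short), so 3 is minimum.

3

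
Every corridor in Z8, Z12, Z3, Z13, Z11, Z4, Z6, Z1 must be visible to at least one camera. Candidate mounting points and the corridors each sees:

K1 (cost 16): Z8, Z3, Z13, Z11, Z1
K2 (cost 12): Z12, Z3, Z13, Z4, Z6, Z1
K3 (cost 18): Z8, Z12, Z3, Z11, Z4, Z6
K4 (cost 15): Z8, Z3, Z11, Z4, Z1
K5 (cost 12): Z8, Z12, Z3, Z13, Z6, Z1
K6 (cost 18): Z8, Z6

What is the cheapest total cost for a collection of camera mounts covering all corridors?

27

K2, K4 cover every corridor at cost 12 + 15 = 27.
Any cover uses at least 2 camera mounts; among all covering selections none totals below 27.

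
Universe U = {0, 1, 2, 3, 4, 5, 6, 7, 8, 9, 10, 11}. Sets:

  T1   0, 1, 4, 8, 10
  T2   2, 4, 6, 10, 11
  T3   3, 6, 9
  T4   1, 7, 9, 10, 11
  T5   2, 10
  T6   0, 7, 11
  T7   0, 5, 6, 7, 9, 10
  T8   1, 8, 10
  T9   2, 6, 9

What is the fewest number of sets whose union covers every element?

4

T1, T2, T3, T7 together cover {0, 1, 2, 3, 4, 5, 6, 7, 8, 9, 10, 11} — every element.
No 3 of the 9 sets cover everything (all 84 triples fall short), so 4 is minimum.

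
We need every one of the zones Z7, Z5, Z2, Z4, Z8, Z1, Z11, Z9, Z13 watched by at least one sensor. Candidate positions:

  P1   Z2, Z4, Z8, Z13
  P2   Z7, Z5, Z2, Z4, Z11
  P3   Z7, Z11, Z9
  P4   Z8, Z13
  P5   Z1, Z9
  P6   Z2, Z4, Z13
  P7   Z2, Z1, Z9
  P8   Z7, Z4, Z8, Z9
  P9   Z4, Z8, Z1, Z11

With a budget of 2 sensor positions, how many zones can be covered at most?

Choosing P1, P2 covers {Z7, Z5, Z2, Z4, Z8, Z11, Z13} — 7 zones.
No choice of 2 sensor positions does better; here Z1, Z9 are left uncovered.

7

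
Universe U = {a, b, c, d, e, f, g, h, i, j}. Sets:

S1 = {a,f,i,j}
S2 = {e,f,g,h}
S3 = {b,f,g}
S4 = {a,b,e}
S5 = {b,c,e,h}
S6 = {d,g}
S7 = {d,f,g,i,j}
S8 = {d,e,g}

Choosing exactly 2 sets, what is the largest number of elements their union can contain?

9

Choosing S5, S7 covers {b, c, d, e, f, g, h, i, j} — 9 elements.
No choice of 2 sets does better; here a is left uncovered.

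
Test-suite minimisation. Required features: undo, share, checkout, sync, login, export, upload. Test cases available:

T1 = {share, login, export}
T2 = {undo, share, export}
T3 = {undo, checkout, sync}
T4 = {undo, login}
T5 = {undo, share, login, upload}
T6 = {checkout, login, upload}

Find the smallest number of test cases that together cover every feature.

3

T1, T3, T5 together cover {undo, share, checkout, sync, login, export, upload} — every feature.
No 2 of the 6 test cases cover everything (all 15 pairs fall short), so 3 is minimum.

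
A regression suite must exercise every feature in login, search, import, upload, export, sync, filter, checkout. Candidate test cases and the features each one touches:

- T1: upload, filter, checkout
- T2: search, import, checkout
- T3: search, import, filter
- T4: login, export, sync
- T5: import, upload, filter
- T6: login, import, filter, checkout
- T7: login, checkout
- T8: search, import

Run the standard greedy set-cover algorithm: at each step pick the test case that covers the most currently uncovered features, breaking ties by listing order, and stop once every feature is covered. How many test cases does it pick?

4

Pick 1: T6 covers 4 new features (login, import, filter, checkout).
Pick 2: T4 covers 2 new features (export, sync).
Pick 3: T1 covers 1 new features (upload).
Pick 4: T2 covers 1 new features (search).
Greedy uses 4 test cases. (The true minimum is 3.)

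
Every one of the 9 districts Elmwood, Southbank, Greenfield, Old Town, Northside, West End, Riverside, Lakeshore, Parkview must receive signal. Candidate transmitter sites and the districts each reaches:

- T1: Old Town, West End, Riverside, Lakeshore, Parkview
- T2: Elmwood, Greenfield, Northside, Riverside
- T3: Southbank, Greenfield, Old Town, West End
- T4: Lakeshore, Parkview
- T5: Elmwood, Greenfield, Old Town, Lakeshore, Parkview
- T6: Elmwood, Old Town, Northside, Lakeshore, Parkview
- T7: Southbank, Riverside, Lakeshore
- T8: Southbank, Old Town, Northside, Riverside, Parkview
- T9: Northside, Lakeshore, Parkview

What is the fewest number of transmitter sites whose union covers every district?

T1, T2, T3 together cover {Elmwood, Southbank, Greenfield, Old Town, Northside, West End, Riverside, Lakeshore, Parkview} — every district.
No 2 of the 9 transmitter sites cover everything (all 36 pairs fall short), so 3 is minimum.

3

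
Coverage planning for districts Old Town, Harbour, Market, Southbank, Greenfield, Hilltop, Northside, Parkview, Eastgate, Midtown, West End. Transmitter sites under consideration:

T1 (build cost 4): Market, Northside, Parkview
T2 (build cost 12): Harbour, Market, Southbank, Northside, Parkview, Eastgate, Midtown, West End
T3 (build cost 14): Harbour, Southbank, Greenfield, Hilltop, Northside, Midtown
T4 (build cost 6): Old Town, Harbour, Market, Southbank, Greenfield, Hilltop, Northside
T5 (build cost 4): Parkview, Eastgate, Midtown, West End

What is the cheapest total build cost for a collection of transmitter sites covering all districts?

10

T4, T5 cover every district at build cost 6 + 4 = 10.
Any cover uses at least 2 transmitter sites; among all covering selections none totals below 10.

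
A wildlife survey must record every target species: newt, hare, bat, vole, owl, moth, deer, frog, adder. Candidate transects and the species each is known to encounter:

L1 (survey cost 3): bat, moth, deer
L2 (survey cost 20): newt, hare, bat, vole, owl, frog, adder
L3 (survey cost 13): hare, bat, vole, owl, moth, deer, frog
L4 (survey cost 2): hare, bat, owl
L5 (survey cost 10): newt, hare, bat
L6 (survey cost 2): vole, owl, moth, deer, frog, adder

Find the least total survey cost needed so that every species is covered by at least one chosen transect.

L5, L6 cover every species at survey cost 10 + 2 = 12.
Any cover uses at least 2 transects; among all covering selections none totals below 12.
Greedy by coverage-per-survey cost would pick L6, L4, L5 for 14 — worse than the optimum 12.

12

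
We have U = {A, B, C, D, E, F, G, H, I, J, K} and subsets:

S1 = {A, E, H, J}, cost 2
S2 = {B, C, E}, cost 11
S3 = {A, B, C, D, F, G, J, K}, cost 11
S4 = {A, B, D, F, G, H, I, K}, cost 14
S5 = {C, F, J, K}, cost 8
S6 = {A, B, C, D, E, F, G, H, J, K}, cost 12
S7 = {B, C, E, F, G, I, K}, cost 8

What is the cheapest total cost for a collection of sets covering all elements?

S6, S7 cover every element at cost 12 + 8 = 20.
Any cover uses at least 2 sets; among all covering selections none totals below 20.
Greedy by coverage-per-cost would pick S1, S7, S3 for 21 — worse than the optimum 20.

20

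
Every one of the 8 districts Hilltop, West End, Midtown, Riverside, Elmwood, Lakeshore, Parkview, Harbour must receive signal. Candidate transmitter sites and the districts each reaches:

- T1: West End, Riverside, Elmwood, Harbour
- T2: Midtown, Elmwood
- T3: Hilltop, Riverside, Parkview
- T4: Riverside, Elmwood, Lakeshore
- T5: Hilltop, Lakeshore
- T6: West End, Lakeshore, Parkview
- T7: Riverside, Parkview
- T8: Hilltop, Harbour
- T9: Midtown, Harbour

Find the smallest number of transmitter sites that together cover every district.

4

T1, T2, T3, T4 together cover {Hilltop, West End, Midtown, Riverside, Elmwood, Lakeshore, Parkview, Harbour} — every district.
No 3 of the 9 transmitter sites cover everything (all 84 triples fall short), so 4 is minimum.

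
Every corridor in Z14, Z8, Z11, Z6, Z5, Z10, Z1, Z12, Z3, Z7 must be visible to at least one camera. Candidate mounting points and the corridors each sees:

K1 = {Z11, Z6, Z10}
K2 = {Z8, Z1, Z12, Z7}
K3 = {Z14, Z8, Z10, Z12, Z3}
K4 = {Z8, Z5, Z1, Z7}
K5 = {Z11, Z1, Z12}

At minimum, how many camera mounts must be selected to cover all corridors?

3

K1, K3, K4 together cover {Z14, Z8, Z11, Z6, Z5, Z10, Z1, Z12, Z3, Z7} — every corridor.
No 2 of the 5 camera mounts cover everything (all 10 pairs fall short), so 3 is minimum.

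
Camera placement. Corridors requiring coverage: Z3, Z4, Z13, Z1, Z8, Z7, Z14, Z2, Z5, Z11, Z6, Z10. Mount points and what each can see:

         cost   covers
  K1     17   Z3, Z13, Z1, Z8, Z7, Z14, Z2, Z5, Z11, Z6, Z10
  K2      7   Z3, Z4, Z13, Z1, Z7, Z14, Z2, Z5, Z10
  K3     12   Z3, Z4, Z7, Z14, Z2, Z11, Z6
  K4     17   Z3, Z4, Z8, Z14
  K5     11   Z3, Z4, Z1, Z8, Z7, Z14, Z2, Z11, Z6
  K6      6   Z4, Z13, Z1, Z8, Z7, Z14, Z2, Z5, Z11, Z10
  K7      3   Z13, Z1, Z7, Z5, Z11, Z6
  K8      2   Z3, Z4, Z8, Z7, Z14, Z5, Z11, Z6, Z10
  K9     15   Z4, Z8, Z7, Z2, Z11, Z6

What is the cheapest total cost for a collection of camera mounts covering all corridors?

8

K6, K8 cover every corridor at cost 6 + 2 = 8.
Any cover uses at least 2 camera mounts; among all covering selections none totals below 8.
Greedy by coverage-per-cost would pick K8, K7, K6 for 11 — worse than the optimum 8.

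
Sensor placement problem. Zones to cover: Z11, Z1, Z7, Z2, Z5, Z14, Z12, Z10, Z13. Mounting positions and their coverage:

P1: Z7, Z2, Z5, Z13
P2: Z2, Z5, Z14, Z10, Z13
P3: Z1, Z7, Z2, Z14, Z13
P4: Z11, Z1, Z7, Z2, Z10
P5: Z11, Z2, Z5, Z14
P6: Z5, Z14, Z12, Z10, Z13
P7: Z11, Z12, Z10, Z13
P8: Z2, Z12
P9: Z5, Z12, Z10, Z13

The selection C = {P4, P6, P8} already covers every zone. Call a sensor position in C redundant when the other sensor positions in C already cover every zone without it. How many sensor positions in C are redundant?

Drop P4: Z11, Z1, Z7 uncovered — not redundant.
Drop P6: Z5, Z14, Z13 uncovered — not redundant.
Drop P8: the rest still cover every zone — redundant.
1 redundant: P8.

1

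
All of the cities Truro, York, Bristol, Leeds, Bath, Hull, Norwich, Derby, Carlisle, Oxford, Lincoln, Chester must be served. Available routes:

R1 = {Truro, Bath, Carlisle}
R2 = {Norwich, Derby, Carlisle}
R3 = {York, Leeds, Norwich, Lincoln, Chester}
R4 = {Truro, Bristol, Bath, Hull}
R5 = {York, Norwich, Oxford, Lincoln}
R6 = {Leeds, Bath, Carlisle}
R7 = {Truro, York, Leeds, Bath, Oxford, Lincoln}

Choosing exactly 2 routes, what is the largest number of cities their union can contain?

Choosing R2, R7 covers {Truro, York, Leeds, Bath, Norwich, Derby, Carlisle, Oxford, Lincoln} — 9 cities.
No choice of 2 routes does better; here Bristol, Hull, Chester are left uncovered.

9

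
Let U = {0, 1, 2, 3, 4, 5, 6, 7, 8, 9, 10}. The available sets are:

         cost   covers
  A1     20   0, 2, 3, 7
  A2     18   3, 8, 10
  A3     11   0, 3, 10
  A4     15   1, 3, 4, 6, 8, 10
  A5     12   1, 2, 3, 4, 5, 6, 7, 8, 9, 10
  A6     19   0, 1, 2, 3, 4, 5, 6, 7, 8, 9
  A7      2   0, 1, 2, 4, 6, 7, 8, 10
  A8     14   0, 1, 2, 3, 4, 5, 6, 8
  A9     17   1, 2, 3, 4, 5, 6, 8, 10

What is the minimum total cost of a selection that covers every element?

14

A5, A7 cover every element at cost 12 + 2 = 14.
Any cover uses at least 2 sets; among all covering selections none totals below 14.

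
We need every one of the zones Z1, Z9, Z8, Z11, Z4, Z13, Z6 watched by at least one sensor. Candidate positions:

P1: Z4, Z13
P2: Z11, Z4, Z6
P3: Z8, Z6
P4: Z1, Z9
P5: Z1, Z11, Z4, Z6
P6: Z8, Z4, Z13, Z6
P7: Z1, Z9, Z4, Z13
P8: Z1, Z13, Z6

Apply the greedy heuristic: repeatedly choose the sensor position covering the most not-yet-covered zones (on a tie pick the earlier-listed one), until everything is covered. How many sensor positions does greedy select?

Pick 1: P5 covers 4 new zones (Z1, Z11, Z4, Z6).
Pick 2: P6 covers 2 new zones (Z8, Z13).
Pick 3: P4 covers 1 new zones (Z9).
Greedy uses 3 sensor positions.

3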